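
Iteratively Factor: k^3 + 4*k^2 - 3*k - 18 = (k + 3)*(k^2 + k - 6) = (k + 3)^2*(k - 2)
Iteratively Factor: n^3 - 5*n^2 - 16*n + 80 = (n - 4)*(n^2 - n - 20) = (n - 4)*(n + 4)*(n - 5)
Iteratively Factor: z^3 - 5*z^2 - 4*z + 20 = (z + 2)*(z^2 - 7*z + 10) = (z - 5)*(z + 2)*(z - 2)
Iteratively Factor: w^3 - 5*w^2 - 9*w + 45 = (w - 5)*(w^2 - 9) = (w - 5)*(w + 3)*(w - 3)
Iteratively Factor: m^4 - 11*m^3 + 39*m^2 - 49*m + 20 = (m - 4)*(m^3 - 7*m^2 + 11*m - 5) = (m - 4)*(m - 1)*(m^2 - 6*m + 5) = (m - 5)*(m - 4)*(m - 1)*(m - 1)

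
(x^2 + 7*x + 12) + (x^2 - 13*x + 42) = 2*x^2 - 6*x + 54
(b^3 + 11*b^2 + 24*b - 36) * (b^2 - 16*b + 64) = b^5 - 5*b^4 - 88*b^3 + 284*b^2 + 2112*b - 2304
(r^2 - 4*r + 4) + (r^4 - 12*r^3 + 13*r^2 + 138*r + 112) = r^4 - 12*r^3 + 14*r^2 + 134*r + 116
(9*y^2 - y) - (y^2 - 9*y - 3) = 8*y^2 + 8*y + 3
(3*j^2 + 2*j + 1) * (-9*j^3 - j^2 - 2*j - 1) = -27*j^5 - 21*j^4 - 17*j^3 - 8*j^2 - 4*j - 1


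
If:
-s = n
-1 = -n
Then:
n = 1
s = -1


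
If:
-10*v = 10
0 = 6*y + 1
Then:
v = -1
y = -1/6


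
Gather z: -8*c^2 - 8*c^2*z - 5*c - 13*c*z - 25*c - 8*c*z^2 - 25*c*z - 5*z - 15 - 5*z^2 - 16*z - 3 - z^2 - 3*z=-8*c^2 - 30*c + z^2*(-8*c - 6) + z*(-8*c^2 - 38*c - 24) - 18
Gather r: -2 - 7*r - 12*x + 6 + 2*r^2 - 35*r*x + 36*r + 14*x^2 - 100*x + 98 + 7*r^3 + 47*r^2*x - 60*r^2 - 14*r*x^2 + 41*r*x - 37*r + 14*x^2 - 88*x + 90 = 7*r^3 + r^2*(47*x - 58) + r*(-14*x^2 + 6*x - 8) + 28*x^2 - 200*x + 192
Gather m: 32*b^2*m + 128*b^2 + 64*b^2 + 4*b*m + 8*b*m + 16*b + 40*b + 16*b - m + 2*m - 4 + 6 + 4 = 192*b^2 + 72*b + m*(32*b^2 + 12*b + 1) + 6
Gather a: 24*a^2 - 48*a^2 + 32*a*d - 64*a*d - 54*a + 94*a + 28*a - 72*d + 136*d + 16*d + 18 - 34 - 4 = -24*a^2 + a*(68 - 32*d) + 80*d - 20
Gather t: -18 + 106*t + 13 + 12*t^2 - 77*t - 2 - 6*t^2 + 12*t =6*t^2 + 41*t - 7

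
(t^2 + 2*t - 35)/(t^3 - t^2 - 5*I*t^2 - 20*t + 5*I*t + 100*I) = (t + 7)/(t^2 + t*(4 - 5*I) - 20*I)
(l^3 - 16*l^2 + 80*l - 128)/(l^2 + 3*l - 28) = (l^2 - 12*l + 32)/(l + 7)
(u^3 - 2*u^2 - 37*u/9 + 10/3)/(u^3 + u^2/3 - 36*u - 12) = (9*u^3 - 18*u^2 - 37*u + 30)/(3*(3*u^3 + u^2 - 108*u - 36))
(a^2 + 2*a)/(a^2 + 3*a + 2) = a/(a + 1)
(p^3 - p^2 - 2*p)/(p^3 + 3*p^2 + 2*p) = (p - 2)/(p + 2)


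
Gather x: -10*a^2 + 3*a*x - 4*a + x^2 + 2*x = -10*a^2 - 4*a + x^2 + x*(3*a + 2)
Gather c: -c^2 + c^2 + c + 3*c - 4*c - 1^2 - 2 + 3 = 0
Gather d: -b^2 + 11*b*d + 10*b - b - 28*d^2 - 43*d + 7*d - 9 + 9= -b^2 + 9*b - 28*d^2 + d*(11*b - 36)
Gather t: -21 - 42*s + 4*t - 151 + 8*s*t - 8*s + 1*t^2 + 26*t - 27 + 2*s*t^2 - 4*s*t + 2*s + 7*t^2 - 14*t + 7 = -48*s + t^2*(2*s + 8) + t*(4*s + 16) - 192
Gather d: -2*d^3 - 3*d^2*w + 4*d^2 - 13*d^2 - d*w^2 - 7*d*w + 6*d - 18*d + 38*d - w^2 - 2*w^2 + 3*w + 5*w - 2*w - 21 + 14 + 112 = -2*d^3 + d^2*(-3*w - 9) + d*(-w^2 - 7*w + 26) - 3*w^2 + 6*w + 105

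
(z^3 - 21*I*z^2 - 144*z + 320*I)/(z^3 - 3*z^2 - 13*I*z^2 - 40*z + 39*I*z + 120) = (z - 8*I)/(z - 3)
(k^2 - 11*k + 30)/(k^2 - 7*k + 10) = (k - 6)/(k - 2)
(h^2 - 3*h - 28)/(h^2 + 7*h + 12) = (h - 7)/(h + 3)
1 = 1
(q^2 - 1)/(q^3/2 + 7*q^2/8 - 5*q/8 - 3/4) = 8*(q + 1)/(4*q^2 + 11*q + 6)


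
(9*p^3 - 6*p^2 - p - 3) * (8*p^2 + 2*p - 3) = 72*p^5 - 30*p^4 - 47*p^3 - 8*p^2 - 3*p + 9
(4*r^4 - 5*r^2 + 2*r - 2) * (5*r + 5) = 20*r^5 + 20*r^4 - 25*r^3 - 15*r^2 - 10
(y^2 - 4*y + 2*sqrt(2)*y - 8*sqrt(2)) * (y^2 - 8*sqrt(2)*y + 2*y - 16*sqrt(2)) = y^4 - 6*sqrt(2)*y^3 - 2*y^3 - 40*y^2 + 12*sqrt(2)*y^2 + 64*y + 48*sqrt(2)*y + 256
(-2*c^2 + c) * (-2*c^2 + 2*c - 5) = 4*c^4 - 6*c^3 + 12*c^2 - 5*c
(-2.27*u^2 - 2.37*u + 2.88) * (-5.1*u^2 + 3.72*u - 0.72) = 11.577*u^4 + 3.6426*u^3 - 21.87*u^2 + 12.42*u - 2.0736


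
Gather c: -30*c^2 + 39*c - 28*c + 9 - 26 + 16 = -30*c^2 + 11*c - 1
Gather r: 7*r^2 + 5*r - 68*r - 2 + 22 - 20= 7*r^2 - 63*r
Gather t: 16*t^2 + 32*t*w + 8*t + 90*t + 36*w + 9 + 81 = 16*t^2 + t*(32*w + 98) + 36*w + 90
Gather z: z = z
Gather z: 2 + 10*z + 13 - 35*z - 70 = -25*z - 55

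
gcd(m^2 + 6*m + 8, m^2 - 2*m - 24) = m + 4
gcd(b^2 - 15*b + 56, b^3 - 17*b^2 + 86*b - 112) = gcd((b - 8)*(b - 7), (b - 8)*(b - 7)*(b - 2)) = b^2 - 15*b + 56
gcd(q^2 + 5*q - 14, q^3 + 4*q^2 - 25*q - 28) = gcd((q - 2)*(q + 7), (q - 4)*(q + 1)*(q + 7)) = q + 7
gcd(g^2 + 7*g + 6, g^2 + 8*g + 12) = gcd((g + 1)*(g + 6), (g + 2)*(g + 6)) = g + 6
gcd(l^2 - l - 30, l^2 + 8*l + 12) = 1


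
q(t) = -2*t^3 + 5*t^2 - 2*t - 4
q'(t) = -6*t^2 + 10*t - 2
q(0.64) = -3.76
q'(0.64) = 1.94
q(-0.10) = -3.75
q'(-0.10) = -3.06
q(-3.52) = 152.22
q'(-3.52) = -111.54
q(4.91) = -130.02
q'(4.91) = -97.55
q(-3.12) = 111.65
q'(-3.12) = -91.61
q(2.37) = -7.28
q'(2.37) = -12.00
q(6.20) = -300.86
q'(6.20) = -170.64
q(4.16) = -69.77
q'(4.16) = -64.23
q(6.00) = -268.00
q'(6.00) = -158.00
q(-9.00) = 1877.00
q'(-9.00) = -578.00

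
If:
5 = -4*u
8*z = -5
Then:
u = -5/4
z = -5/8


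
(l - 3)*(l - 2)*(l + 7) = l^3 + 2*l^2 - 29*l + 42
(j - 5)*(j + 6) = j^2 + j - 30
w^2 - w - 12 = (w - 4)*(w + 3)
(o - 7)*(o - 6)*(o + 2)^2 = o^4 - 9*o^3 - 6*o^2 + 116*o + 168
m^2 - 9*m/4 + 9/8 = (m - 3/2)*(m - 3/4)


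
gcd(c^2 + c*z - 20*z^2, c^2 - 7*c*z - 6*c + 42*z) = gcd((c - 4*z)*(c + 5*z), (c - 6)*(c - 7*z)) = 1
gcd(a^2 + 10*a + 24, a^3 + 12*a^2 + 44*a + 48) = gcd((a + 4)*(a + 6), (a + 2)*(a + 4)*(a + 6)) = a^2 + 10*a + 24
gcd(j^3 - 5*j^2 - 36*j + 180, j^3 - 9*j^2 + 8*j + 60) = j^2 - 11*j + 30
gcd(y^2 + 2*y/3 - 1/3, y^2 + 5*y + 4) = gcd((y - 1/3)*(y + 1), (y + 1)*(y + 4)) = y + 1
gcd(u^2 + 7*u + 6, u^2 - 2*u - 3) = u + 1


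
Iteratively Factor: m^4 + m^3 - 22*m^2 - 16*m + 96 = (m - 2)*(m^3 + 3*m^2 - 16*m - 48) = (m - 2)*(m + 3)*(m^2 - 16) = (m - 2)*(m + 3)*(m + 4)*(m - 4)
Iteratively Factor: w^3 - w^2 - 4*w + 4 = (w + 2)*(w^2 - 3*w + 2) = (w - 1)*(w + 2)*(w - 2)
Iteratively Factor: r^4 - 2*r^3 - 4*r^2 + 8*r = (r - 2)*(r^3 - 4*r) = r*(r - 2)*(r^2 - 4) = r*(r - 2)^2*(r + 2)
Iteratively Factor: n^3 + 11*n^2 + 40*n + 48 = (n + 3)*(n^2 + 8*n + 16) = (n + 3)*(n + 4)*(n + 4)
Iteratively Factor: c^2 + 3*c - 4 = (c - 1)*(c + 4)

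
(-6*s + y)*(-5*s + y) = 30*s^2 - 11*s*y + y^2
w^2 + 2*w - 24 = (w - 4)*(w + 6)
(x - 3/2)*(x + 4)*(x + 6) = x^3 + 17*x^2/2 + 9*x - 36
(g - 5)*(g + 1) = g^2 - 4*g - 5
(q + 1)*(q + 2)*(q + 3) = q^3 + 6*q^2 + 11*q + 6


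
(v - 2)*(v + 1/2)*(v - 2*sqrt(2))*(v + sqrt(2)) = v^4 - 3*v^3/2 - sqrt(2)*v^3 - 5*v^2 + 3*sqrt(2)*v^2/2 + sqrt(2)*v + 6*v + 4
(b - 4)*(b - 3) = b^2 - 7*b + 12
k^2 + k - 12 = (k - 3)*(k + 4)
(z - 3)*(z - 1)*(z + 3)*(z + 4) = z^4 + 3*z^3 - 13*z^2 - 27*z + 36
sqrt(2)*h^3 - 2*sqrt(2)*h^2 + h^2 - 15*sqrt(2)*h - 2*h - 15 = (h - 5)*(h + 3)*(sqrt(2)*h + 1)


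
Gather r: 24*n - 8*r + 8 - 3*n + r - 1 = 21*n - 7*r + 7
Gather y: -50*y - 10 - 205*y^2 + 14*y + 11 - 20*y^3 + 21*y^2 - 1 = -20*y^3 - 184*y^2 - 36*y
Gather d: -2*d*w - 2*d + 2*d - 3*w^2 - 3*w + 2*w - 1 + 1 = -2*d*w - 3*w^2 - w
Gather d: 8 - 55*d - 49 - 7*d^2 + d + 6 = -7*d^2 - 54*d - 35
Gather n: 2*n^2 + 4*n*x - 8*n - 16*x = 2*n^2 + n*(4*x - 8) - 16*x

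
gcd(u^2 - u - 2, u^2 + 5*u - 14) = u - 2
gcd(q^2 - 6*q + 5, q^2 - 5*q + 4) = q - 1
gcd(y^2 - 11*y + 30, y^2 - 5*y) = y - 5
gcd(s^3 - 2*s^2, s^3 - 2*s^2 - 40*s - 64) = 1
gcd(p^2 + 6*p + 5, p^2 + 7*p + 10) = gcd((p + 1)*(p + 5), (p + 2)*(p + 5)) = p + 5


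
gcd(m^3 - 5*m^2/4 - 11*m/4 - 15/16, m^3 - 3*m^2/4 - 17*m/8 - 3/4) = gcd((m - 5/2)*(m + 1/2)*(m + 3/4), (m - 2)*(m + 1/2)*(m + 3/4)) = m^2 + 5*m/4 + 3/8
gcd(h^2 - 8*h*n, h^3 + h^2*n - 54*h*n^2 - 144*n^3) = h - 8*n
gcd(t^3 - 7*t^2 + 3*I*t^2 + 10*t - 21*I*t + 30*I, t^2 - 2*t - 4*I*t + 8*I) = t - 2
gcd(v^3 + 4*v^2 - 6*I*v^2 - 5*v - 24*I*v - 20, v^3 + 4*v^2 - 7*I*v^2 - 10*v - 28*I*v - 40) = v^2 + v*(4 - 5*I) - 20*I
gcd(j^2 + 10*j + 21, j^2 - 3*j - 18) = j + 3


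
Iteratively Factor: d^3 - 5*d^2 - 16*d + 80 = (d - 4)*(d^2 - d - 20) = (d - 5)*(d - 4)*(d + 4)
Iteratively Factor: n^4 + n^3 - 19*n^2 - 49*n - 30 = (n + 1)*(n^3 - 19*n - 30) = (n + 1)*(n + 2)*(n^2 - 2*n - 15) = (n - 5)*(n + 1)*(n + 2)*(n + 3)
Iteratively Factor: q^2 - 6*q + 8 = (q - 4)*(q - 2)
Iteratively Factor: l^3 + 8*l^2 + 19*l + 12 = (l + 4)*(l^2 + 4*l + 3) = (l + 1)*(l + 4)*(l + 3)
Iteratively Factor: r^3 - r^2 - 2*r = (r)*(r^2 - r - 2) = r*(r + 1)*(r - 2)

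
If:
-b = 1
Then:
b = -1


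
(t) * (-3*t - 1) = -3*t^2 - t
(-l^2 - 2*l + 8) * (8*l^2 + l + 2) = -8*l^4 - 17*l^3 + 60*l^2 + 4*l + 16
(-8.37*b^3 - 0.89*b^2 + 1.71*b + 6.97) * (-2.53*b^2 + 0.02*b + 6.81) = 21.1761*b^5 + 2.0843*b^4 - 61.3438*b^3 - 23.6608*b^2 + 11.7845*b + 47.4657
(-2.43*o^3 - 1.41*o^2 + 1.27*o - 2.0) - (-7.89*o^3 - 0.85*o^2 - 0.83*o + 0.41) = 5.46*o^3 - 0.56*o^2 + 2.1*o - 2.41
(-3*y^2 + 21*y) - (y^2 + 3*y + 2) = -4*y^2 + 18*y - 2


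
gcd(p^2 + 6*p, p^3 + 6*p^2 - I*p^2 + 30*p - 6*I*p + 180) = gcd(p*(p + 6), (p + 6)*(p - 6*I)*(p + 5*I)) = p + 6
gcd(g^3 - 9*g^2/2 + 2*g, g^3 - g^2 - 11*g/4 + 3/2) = g - 1/2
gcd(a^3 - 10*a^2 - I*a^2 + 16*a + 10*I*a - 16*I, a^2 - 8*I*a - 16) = 1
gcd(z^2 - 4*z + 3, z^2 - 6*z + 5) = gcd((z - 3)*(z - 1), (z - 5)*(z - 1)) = z - 1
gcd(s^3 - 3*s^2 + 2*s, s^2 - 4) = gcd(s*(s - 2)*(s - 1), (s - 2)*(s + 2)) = s - 2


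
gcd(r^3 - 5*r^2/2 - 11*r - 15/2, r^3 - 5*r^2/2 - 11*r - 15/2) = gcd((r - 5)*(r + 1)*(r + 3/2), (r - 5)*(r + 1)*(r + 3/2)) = r^3 - 5*r^2/2 - 11*r - 15/2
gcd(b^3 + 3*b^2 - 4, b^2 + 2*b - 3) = b - 1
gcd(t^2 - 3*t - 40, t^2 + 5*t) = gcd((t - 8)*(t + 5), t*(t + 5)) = t + 5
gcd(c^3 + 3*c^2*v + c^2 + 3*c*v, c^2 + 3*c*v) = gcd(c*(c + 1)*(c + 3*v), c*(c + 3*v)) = c^2 + 3*c*v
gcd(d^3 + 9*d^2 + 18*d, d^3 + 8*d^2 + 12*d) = d^2 + 6*d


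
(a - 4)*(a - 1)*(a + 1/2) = a^3 - 9*a^2/2 + 3*a/2 + 2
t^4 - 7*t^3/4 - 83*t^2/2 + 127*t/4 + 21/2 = (t - 7)*(t - 1)*(t + 1/4)*(t + 6)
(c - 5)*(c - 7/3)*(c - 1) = c^3 - 25*c^2/3 + 19*c - 35/3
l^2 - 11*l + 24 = (l - 8)*(l - 3)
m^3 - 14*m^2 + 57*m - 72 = (m - 8)*(m - 3)^2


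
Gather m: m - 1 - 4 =m - 5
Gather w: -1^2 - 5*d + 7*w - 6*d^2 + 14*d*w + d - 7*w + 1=-6*d^2 + 14*d*w - 4*d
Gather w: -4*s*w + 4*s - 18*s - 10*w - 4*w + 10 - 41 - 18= -14*s + w*(-4*s - 14) - 49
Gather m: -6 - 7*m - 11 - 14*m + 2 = -21*m - 15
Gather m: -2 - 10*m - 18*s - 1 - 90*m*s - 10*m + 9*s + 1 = m*(-90*s - 20) - 9*s - 2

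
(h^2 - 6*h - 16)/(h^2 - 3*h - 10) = (h - 8)/(h - 5)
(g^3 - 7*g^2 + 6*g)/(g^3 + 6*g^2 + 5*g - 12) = g*(g - 6)/(g^2 + 7*g + 12)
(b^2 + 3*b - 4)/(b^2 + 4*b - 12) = (b^2 + 3*b - 4)/(b^2 + 4*b - 12)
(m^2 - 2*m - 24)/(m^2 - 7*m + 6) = (m + 4)/(m - 1)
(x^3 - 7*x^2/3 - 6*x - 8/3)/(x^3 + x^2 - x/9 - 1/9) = 3*(3*x^2 - 10*x - 8)/(9*x^2 - 1)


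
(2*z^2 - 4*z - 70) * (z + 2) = 2*z^3 - 78*z - 140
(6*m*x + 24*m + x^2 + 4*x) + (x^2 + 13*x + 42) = 6*m*x + 24*m + 2*x^2 + 17*x + 42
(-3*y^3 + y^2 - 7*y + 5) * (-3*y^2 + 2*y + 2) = 9*y^5 - 9*y^4 + 17*y^3 - 27*y^2 - 4*y + 10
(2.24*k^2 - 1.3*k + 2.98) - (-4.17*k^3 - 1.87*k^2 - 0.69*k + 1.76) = 4.17*k^3 + 4.11*k^2 - 0.61*k + 1.22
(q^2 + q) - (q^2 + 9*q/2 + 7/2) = -7*q/2 - 7/2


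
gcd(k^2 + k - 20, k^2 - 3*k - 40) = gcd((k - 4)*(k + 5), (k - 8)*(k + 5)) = k + 5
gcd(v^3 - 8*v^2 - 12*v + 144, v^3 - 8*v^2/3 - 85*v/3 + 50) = v - 6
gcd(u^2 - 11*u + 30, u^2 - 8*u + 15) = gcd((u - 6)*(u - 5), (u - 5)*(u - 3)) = u - 5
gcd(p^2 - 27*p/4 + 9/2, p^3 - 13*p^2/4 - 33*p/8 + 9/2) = p - 3/4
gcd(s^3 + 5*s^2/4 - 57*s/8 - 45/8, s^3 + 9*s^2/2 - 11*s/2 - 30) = s^2 + s/2 - 15/2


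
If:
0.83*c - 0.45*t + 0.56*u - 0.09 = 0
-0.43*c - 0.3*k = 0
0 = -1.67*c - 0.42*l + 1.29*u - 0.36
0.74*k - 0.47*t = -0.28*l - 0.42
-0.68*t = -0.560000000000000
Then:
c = 0.15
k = -0.21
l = 0.43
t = 0.82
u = 0.61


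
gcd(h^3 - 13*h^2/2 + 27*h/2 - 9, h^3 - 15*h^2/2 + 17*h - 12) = h^2 - 7*h/2 + 3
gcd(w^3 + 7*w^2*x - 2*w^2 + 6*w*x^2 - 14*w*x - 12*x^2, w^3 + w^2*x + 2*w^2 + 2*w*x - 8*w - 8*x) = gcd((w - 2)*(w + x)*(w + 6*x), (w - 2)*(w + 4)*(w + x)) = w^2 + w*x - 2*w - 2*x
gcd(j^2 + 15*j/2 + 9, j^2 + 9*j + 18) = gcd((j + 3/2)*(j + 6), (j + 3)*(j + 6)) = j + 6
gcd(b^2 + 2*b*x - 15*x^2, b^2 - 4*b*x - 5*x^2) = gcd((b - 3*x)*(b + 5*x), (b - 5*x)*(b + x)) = 1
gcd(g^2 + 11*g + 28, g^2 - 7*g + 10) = 1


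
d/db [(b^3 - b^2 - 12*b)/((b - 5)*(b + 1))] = (b^4 - 8*b^3 + b^2 + 10*b + 60)/(b^4 - 8*b^3 + 6*b^2 + 40*b + 25)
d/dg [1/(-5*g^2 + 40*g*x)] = 2*(g - 4*x)/(5*g^2*(g - 8*x)^2)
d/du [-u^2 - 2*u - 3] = -2*u - 2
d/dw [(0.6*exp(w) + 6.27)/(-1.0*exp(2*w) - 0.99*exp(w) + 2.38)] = (0.6*exp(2*w) + 12.54*exp(w) + 7.6353)*exp(w)/(1.0*exp(4*w) + 1.98*exp(3*w) - 3.7799*exp(2*w) - 4.7124*exp(w) + 5.6644)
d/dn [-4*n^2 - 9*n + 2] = -8*n - 9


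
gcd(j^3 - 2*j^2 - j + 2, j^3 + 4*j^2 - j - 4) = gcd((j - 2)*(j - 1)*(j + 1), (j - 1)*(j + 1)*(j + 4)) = j^2 - 1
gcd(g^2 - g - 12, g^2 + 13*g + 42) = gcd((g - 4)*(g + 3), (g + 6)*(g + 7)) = 1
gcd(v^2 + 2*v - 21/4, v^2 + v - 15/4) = v - 3/2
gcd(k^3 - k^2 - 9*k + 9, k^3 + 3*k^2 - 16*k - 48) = k + 3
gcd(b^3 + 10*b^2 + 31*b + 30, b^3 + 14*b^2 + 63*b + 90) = b^2 + 8*b + 15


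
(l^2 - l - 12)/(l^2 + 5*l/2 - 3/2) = 2*(l - 4)/(2*l - 1)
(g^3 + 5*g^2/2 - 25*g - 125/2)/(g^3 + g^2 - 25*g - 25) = (g + 5/2)/(g + 1)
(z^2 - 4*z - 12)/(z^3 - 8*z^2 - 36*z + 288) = (z + 2)/(z^2 - 2*z - 48)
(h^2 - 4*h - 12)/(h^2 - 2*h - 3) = (-h^2 + 4*h + 12)/(-h^2 + 2*h + 3)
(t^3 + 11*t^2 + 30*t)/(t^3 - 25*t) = (t + 6)/(t - 5)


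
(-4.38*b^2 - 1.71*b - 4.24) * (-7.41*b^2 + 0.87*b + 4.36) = 32.4558*b^4 + 8.8605*b^3 + 10.8339*b^2 - 11.1444*b - 18.4864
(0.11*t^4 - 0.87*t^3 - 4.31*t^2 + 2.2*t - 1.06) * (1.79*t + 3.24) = 0.1969*t^5 - 1.2009*t^4 - 10.5337*t^3 - 10.0264*t^2 + 5.2306*t - 3.4344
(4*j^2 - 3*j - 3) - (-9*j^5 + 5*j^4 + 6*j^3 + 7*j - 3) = 9*j^5 - 5*j^4 - 6*j^3 + 4*j^2 - 10*j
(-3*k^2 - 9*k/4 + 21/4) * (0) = 0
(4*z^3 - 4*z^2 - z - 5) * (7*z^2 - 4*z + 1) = 28*z^5 - 44*z^4 + 13*z^3 - 35*z^2 + 19*z - 5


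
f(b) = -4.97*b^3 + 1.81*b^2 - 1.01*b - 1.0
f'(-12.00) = -2191.49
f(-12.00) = 8859.92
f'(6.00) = -516.05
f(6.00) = -1015.42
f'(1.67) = -36.55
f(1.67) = -20.79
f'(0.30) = -1.27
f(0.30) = -1.27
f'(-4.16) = -274.10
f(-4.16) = 392.32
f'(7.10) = -726.92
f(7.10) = -1695.75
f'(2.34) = -74.18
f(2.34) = -57.13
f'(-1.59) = -44.46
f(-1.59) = 25.16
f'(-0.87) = -15.44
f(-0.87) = 4.52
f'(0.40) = -1.95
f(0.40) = -1.43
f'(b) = -14.91*b^2 + 3.62*b - 1.01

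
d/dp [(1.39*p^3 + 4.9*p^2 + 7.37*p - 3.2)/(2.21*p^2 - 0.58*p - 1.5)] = (3.0719*p^4 - 1.6124*p^3 - 25.3847*p^2 - 0.556000000000004*p - 12.911)/(4.8841*p^4 - 2.5636*p^3 - 6.2936*p^2 + 1.74*p + 2.25)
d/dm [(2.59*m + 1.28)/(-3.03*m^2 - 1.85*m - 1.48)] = (7.8477*m^2 + 7.7568*m - 1.4652)/(9.1809*m^4 + 11.211*m^3 + 12.3913*m^2 + 5.476*m + 2.1904)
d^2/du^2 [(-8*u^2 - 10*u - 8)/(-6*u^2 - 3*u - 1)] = 4*(108*u^3 + 360*u^2 + 126*u + 1)/(216*u^6 + 324*u^5 + 270*u^4 + 135*u^3 + 45*u^2 + 9*u + 1)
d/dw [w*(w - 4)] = 2*w - 4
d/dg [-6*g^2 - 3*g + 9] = -12*g - 3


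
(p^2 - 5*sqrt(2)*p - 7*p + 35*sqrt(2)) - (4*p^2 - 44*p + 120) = -3*p^2 - 5*sqrt(2)*p + 37*p - 120 + 35*sqrt(2)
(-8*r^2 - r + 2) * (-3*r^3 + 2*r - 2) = 24*r^5 + 3*r^4 - 22*r^3 + 14*r^2 + 6*r - 4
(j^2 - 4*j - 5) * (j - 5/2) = j^3 - 13*j^2/2 + 5*j + 25/2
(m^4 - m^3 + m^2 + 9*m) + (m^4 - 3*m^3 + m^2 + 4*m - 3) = 2*m^4 - 4*m^3 + 2*m^2 + 13*m - 3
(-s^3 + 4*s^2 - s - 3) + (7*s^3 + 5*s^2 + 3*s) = 6*s^3 + 9*s^2 + 2*s - 3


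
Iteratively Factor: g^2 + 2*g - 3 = (g - 1)*(g + 3)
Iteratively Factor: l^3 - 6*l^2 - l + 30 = (l + 2)*(l^2 - 8*l + 15) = (l - 5)*(l + 2)*(l - 3)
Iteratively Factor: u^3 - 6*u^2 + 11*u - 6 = (u - 2)*(u^2 - 4*u + 3) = (u - 3)*(u - 2)*(u - 1)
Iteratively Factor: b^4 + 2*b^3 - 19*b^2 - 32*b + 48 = (b + 3)*(b^3 - b^2 - 16*b + 16) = (b - 4)*(b + 3)*(b^2 + 3*b - 4) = (b - 4)*(b + 3)*(b + 4)*(b - 1)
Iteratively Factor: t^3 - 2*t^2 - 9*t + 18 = (t - 3)*(t^2 + t - 6) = (t - 3)*(t + 3)*(t - 2)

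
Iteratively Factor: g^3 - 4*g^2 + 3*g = (g - 1)*(g^2 - 3*g) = g*(g - 1)*(g - 3)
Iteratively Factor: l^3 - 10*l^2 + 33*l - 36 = (l - 4)*(l^2 - 6*l + 9) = (l - 4)*(l - 3)*(l - 3)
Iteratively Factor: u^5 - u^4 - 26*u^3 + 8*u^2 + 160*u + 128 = (u + 4)*(u^4 - 5*u^3 - 6*u^2 + 32*u + 32) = (u - 4)*(u + 4)*(u^3 - u^2 - 10*u - 8) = (u - 4)*(u + 1)*(u + 4)*(u^2 - 2*u - 8) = (u - 4)*(u + 1)*(u + 2)*(u + 4)*(u - 4)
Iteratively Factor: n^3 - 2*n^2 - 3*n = (n)*(n^2 - 2*n - 3) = n*(n - 3)*(n + 1)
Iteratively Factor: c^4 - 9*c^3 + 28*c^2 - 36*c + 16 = (c - 4)*(c^3 - 5*c^2 + 8*c - 4) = (c - 4)*(c - 2)*(c^2 - 3*c + 2) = (c - 4)*(c - 2)^2*(c - 1)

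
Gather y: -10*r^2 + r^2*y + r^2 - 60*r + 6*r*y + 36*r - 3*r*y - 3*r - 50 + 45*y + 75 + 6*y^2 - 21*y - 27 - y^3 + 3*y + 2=-9*r^2 - 27*r - y^3 + 6*y^2 + y*(r^2 + 3*r + 27)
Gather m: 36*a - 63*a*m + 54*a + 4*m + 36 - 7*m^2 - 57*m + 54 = 90*a - 7*m^2 + m*(-63*a - 53) + 90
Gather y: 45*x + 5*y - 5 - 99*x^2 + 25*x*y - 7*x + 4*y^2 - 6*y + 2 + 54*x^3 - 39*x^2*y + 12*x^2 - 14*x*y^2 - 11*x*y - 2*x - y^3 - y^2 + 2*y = 54*x^3 - 87*x^2 + 36*x - y^3 + y^2*(3 - 14*x) + y*(-39*x^2 + 14*x + 1) - 3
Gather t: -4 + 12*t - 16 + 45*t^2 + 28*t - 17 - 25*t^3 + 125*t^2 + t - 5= -25*t^3 + 170*t^2 + 41*t - 42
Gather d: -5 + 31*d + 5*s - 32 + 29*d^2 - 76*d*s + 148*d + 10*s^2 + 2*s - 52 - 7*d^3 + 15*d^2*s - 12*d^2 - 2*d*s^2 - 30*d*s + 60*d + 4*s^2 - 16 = -7*d^3 + d^2*(15*s + 17) + d*(-2*s^2 - 106*s + 239) + 14*s^2 + 7*s - 105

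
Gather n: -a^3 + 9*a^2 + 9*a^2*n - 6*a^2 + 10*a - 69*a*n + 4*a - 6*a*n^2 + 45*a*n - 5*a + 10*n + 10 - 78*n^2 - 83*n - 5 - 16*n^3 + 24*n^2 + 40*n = -a^3 + 3*a^2 + 9*a - 16*n^3 + n^2*(-6*a - 54) + n*(9*a^2 - 24*a - 33) + 5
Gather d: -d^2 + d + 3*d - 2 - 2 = -d^2 + 4*d - 4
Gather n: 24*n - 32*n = -8*n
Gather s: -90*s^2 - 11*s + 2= -90*s^2 - 11*s + 2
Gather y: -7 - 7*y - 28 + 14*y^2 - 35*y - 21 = 14*y^2 - 42*y - 56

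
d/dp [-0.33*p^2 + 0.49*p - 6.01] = 0.49 - 0.66*p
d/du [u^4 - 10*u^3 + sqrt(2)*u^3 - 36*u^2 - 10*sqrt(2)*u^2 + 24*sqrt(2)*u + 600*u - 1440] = 4*u^3 - 30*u^2 + 3*sqrt(2)*u^2 - 72*u - 20*sqrt(2)*u + 24*sqrt(2) + 600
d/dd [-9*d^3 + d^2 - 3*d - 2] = -27*d^2 + 2*d - 3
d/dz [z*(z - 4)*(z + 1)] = 3*z^2 - 6*z - 4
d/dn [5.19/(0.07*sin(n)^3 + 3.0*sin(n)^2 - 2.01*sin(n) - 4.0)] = (-1.0899*sin(n)^2 - 31.14*sin(n) + 10.4319)*cos(n)/(0.07*sin(n)^3 + 3.0*sin(n)^2 - 2.01*sin(n) - 4.0)^2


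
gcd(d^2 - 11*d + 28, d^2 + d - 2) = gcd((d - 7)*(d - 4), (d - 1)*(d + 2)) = 1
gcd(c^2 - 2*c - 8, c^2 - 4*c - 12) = c + 2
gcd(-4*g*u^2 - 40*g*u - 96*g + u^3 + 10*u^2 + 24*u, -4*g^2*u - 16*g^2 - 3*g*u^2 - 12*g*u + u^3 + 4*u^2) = -4*g*u - 16*g + u^2 + 4*u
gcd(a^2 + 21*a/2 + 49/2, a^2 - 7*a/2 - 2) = 1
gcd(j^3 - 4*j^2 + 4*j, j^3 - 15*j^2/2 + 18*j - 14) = j^2 - 4*j + 4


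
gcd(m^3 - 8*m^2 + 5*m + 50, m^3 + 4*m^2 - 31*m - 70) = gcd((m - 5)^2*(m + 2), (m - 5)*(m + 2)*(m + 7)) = m^2 - 3*m - 10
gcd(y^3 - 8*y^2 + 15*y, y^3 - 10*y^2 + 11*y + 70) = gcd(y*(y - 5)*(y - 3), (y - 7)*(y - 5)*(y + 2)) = y - 5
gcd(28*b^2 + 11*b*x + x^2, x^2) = 1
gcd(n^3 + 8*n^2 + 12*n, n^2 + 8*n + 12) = n^2 + 8*n + 12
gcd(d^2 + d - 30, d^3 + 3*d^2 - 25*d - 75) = d - 5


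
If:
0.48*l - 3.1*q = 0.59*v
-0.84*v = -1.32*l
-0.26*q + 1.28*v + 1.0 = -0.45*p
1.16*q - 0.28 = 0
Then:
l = -1.67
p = 5.40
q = 0.24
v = -2.63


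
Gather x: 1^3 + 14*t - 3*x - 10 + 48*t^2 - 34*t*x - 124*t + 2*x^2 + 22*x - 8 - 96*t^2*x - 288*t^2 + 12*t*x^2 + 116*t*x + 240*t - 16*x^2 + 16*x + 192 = -240*t^2 + 130*t + x^2*(12*t - 14) + x*(-96*t^2 + 82*t + 35) + 175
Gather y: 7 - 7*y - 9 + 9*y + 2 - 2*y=0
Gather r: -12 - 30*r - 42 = -30*r - 54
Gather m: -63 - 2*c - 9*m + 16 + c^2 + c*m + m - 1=c^2 - 2*c + m*(c - 8) - 48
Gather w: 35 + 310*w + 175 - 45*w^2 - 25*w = -45*w^2 + 285*w + 210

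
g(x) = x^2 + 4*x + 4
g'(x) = 2*x + 4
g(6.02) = 64.32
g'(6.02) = 16.04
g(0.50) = 6.25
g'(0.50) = 5.00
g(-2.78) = 0.61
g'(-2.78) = -1.56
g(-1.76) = 0.06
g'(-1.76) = 0.48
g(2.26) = 18.15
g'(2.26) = 8.52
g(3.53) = 30.58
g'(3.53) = 11.06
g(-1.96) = 0.00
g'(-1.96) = 0.08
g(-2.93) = 0.86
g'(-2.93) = -1.86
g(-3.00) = 1.00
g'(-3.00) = -2.00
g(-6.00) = 16.00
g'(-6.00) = -8.00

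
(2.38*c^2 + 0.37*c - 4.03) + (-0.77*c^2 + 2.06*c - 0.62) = 1.61*c^2 + 2.43*c - 4.65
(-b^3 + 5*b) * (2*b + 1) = -2*b^4 - b^3 + 10*b^2 + 5*b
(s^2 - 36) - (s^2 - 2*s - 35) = 2*s - 1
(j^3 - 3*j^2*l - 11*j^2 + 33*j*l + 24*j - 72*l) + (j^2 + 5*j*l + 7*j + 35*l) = j^3 - 3*j^2*l - 10*j^2 + 38*j*l + 31*j - 37*l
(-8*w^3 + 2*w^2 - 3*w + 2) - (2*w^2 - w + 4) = -8*w^3 - 2*w - 2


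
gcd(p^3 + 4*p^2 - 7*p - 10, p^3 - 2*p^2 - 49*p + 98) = p - 2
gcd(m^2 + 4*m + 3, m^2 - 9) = m + 3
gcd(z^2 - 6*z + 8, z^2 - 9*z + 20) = z - 4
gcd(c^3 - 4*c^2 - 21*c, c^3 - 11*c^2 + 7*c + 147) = c^2 - 4*c - 21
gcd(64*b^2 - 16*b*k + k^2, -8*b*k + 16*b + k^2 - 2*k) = 8*b - k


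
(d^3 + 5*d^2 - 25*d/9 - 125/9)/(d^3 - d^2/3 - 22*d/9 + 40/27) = 3*(3*d^2 + 10*d - 25)/(9*d^2 - 18*d + 8)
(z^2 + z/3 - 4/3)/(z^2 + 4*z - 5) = (z + 4/3)/(z + 5)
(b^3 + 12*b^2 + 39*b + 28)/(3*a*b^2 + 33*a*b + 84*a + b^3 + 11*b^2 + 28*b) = (b + 1)/(3*a + b)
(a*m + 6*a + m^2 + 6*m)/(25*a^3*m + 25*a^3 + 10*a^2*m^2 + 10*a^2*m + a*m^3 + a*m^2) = (a*m + 6*a + m^2 + 6*m)/(a*(25*a^2*m + 25*a^2 + 10*a*m^2 + 10*a*m + m^3 + m^2))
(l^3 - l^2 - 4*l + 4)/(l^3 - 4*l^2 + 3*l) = (l^2 - 4)/(l*(l - 3))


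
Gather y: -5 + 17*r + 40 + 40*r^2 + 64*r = 40*r^2 + 81*r + 35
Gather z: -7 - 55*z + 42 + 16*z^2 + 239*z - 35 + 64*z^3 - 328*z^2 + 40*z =64*z^3 - 312*z^2 + 224*z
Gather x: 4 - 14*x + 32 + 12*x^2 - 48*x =12*x^2 - 62*x + 36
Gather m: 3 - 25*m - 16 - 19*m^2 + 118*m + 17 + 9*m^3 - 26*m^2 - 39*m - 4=9*m^3 - 45*m^2 + 54*m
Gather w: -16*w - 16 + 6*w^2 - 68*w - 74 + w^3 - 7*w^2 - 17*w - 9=w^3 - w^2 - 101*w - 99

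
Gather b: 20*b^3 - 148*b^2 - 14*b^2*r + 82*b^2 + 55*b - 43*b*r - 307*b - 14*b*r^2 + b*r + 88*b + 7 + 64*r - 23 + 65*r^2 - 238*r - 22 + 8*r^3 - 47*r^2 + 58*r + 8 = 20*b^3 + b^2*(-14*r - 66) + b*(-14*r^2 - 42*r - 164) + 8*r^3 + 18*r^2 - 116*r - 30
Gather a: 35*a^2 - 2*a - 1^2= 35*a^2 - 2*a - 1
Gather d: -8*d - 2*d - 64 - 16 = -10*d - 80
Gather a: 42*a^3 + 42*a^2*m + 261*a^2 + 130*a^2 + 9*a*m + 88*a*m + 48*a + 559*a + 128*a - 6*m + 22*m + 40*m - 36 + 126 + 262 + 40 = 42*a^3 + a^2*(42*m + 391) + a*(97*m + 735) + 56*m + 392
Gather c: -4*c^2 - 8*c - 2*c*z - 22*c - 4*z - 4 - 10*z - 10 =-4*c^2 + c*(-2*z - 30) - 14*z - 14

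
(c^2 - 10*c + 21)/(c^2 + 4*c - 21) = (c - 7)/(c + 7)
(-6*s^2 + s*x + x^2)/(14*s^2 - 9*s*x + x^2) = (3*s + x)/(-7*s + x)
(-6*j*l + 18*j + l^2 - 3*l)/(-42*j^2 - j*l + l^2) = (6*j*l - 18*j - l^2 + 3*l)/(42*j^2 + j*l - l^2)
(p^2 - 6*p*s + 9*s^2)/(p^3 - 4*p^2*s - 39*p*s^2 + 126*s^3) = (p - 3*s)/(p^2 - p*s - 42*s^2)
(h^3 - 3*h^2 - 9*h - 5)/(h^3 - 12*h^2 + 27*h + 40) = (h + 1)/(h - 8)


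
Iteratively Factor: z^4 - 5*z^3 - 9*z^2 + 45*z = (z)*(z^3 - 5*z^2 - 9*z + 45) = z*(z - 3)*(z^2 - 2*z - 15) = z*(z - 5)*(z - 3)*(z + 3)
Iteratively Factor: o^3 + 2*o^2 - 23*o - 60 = (o - 5)*(o^2 + 7*o + 12) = (o - 5)*(o + 3)*(o + 4)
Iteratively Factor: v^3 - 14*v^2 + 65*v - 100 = (v - 5)*(v^2 - 9*v + 20) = (v - 5)*(v - 4)*(v - 5)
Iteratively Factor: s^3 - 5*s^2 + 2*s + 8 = (s + 1)*(s^2 - 6*s + 8) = (s - 2)*(s + 1)*(s - 4)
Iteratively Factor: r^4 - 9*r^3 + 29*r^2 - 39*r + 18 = (r - 3)*(r^3 - 6*r^2 + 11*r - 6) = (r - 3)^2*(r^2 - 3*r + 2) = (r - 3)^2*(r - 2)*(r - 1)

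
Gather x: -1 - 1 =-2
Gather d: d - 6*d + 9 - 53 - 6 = -5*d - 50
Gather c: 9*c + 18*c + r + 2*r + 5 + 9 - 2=27*c + 3*r + 12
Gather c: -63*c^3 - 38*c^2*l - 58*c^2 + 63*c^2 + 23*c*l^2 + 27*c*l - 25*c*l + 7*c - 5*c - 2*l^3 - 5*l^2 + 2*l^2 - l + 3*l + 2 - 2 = -63*c^3 + c^2*(5 - 38*l) + c*(23*l^2 + 2*l + 2) - 2*l^3 - 3*l^2 + 2*l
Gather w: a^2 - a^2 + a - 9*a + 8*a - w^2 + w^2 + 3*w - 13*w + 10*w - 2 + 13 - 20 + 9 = 0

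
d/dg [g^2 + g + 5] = 2*g + 1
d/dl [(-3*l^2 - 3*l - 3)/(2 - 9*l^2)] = 3*(-9*l^2 - 22*l - 2)/(81*l^4 - 36*l^2 + 4)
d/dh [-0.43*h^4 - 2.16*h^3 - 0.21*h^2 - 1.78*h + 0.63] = -1.72*h^3 - 6.48*h^2 - 0.42*h - 1.78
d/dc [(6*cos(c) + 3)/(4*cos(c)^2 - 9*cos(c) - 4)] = 3*(8*cos(c)^2 + 8*cos(c) - 1)*sin(c)/(4*sin(c)^2 + 9*cos(c))^2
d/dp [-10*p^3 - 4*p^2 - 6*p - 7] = -30*p^2 - 8*p - 6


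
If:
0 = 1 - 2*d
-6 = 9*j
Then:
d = 1/2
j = -2/3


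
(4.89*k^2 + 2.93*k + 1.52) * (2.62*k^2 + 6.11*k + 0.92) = 12.8118*k^4 + 37.5545*k^3 + 26.3835*k^2 + 11.9828*k + 1.3984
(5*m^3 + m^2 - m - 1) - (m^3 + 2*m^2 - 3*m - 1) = 4*m^3 - m^2 + 2*m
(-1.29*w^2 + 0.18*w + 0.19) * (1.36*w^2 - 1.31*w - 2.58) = -1.7544*w^4 + 1.9347*w^3 + 3.3508*w^2 - 0.7133*w - 0.4902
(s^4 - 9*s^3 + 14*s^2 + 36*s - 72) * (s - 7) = s^5 - 16*s^4 + 77*s^3 - 62*s^2 - 324*s + 504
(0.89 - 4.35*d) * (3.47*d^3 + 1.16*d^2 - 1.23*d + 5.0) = -15.0945*d^4 - 1.9577*d^3 + 6.3829*d^2 - 22.8447*d + 4.45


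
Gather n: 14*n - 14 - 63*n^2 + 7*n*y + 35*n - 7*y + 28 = -63*n^2 + n*(7*y + 49) - 7*y + 14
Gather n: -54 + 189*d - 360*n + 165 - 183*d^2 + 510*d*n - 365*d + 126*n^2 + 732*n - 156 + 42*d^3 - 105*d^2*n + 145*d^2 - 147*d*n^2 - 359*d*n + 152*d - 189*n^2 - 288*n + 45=42*d^3 - 38*d^2 - 24*d + n^2*(-147*d - 63) + n*(-105*d^2 + 151*d + 84)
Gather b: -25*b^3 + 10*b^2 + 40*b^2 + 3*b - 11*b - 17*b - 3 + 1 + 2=-25*b^3 + 50*b^2 - 25*b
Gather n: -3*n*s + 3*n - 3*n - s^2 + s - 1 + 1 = -3*n*s - s^2 + s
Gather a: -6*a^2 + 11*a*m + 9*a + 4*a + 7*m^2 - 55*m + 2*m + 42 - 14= -6*a^2 + a*(11*m + 13) + 7*m^2 - 53*m + 28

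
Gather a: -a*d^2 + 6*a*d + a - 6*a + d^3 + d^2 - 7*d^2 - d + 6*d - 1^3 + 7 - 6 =a*(-d^2 + 6*d - 5) + d^3 - 6*d^2 + 5*d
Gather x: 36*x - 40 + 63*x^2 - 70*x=63*x^2 - 34*x - 40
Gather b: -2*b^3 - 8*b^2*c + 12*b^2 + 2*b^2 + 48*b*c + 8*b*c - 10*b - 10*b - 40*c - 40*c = -2*b^3 + b^2*(14 - 8*c) + b*(56*c - 20) - 80*c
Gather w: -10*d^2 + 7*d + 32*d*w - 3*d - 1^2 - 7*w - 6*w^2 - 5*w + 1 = -10*d^2 + 4*d - 6*w^2 + w*(32*d - 12)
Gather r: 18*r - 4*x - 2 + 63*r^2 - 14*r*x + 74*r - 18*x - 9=63*r^2 + r*(92 - 14*x) - 22*x - 11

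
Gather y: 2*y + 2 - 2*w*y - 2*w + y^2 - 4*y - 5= -2*w + y^2 + y*(-2*w - 2) - 3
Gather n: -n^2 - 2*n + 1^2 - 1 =-n^2 - 2*n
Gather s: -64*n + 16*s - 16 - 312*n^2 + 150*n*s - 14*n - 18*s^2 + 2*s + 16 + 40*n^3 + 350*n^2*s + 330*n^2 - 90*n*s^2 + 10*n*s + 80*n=40*n^3 + 18*n^2 + 2*n + s^2*(-90*n - 18) + s*(350*n^2 + 160*n + 18)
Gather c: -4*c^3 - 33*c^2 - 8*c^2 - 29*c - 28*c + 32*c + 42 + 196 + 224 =-4*c^3 - 41*c^2 - 25*c + 462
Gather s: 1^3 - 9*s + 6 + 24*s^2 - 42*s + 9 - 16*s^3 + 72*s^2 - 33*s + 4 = -16*s^3 + 96*s^2 - 84*s + 20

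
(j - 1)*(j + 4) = j^2 + 3*j - 4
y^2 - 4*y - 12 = (y - 6)*(y + 2)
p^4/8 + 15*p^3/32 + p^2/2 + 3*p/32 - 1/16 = (p/4 + 1/4)*(p/2 + 1/2)*(p - 1/4)*(p + 2)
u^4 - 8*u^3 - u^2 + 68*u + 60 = (u - 6)*(u - 5)*(u + 1)*(u + 2)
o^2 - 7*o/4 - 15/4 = (o - 3)*(o + 5/4)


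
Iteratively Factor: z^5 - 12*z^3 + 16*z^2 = (z + 4)*(z^4 - 4*z^3 + 4*z^2) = (z - 2)*(z + 4)*(z^3 - 2*z^2) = z*(z - 2)*(z + 4)*(z^2 - 2*z) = z^2*(z - 2)*(z + 4)*(z - 2)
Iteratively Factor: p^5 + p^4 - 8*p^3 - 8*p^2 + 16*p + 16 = (p + 2)*(p^4 - p^3 - 6*p^2 + 4*p + 8) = (p - 2)*(p + 2)*(p^3 + p^2 - 4*p - 4) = (p - 2)^2*(p + 2)*(p^2 + 3*p + 2) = (p - 2)^2*(p + 1)*(p + 2)*(p + 2)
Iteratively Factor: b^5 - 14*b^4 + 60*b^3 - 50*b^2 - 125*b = (b - 5)*(b^4 - 9*b^3 + 15*b^2 + 25*b) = (b - 5)^2*(b^3 - 4*b^2 - 5*b) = (b - 5)^3*(b^2 + b) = (b - 5)^3*(b + 1)*(b)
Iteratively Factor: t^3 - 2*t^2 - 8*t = (t)*(t^2 - 2*t - 8) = t*(t + 2)*(t - 4)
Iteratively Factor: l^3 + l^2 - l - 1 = (l + 1)*(l^2 - 1) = (l + 1)^2*(l - 1)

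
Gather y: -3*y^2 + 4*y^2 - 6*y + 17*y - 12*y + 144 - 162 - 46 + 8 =y^2 - y - 56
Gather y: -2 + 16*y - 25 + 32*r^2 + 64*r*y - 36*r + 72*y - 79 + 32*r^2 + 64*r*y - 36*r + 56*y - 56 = 64*r^2 - 72*r + y*(128*r + 144) - 162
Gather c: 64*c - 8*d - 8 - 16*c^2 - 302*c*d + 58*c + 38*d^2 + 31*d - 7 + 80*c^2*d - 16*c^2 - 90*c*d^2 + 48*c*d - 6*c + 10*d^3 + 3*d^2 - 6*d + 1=c^2*(80*d - 32) + c*(-90*d^2 - 254*d + 116) + 10*d^3 + 41*d^2 + 17*d - 14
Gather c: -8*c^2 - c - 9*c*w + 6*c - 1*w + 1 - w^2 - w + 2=-8*c^2 + c*(5 - 9*w) - w^2 - 2*w + 3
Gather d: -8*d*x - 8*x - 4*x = -8*d*x - 12*x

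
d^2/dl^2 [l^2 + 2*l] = 2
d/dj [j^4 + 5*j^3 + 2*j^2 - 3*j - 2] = 4*j^3 + 15*j^2 + 4*j - 3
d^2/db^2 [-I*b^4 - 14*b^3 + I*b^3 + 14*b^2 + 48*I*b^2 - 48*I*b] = -12*I*b^2 + 6*b*(-14 + I) + 28 + 96*I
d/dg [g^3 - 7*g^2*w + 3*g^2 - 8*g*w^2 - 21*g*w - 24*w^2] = 3*g^2 - 14*g*w + 6*g - 8*w^2 - 21*w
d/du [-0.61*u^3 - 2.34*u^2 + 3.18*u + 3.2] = -1.83*u^2 - 4.68*u + 3.18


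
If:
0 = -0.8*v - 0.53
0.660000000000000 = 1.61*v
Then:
No Solution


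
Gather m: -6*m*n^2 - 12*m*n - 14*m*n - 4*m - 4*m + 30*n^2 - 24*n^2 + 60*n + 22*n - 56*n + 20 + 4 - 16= m*(-6*n^2 - 26*n - 8) + 6*n^2 + 26*n + 8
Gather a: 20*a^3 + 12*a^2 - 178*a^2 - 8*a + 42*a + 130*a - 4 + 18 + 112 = 20*a^3 - 166*a^2 + 164*a + 126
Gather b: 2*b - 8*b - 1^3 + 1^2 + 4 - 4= -6*b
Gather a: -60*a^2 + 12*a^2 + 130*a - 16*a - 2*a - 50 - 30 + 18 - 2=-48*a^2 + 112*a - 64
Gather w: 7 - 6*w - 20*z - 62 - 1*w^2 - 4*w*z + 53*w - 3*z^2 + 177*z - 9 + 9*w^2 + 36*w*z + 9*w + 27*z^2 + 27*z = 8*w^2 + w*(32*z + 56) + 24*z^2 + 184*z - 64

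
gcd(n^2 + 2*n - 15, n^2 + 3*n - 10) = n + 5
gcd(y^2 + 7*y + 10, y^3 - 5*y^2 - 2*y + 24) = y + 2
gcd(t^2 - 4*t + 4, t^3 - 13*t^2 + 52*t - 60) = t - 2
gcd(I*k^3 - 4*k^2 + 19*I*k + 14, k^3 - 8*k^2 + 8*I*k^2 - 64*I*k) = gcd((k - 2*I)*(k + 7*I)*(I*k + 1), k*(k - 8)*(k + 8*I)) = 1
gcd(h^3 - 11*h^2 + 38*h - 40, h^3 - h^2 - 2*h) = h - 2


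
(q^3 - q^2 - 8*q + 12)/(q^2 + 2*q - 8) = (q^2 + q - 6)/(q + 4)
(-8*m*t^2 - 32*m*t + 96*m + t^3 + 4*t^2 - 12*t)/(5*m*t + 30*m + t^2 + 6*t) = (-8*m*t + 16*m + t^2 - 2*t)/(5*m + t)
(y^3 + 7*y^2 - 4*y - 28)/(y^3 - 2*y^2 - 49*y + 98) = (y + 2)/(y - 7)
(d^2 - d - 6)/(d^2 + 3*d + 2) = (d - 3)/(d + 1)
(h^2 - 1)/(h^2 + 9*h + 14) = (h^2 - 1)/(h^2 + 9*h + 14)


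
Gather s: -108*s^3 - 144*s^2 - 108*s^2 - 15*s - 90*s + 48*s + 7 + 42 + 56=-108*s^3 - 252*s^2 - 57*s + 105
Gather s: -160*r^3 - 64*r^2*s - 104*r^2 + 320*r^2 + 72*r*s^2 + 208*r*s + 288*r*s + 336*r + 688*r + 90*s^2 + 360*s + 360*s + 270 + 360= -160*r^3 + 216*r^2 + 1024*r + s^2*(72*r + 90) + s*(-64*r^2 + 496*r + 720) + 630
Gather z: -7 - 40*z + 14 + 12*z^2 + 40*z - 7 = 12*z^2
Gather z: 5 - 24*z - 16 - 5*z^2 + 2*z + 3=-5*z^2 - 22*z - 8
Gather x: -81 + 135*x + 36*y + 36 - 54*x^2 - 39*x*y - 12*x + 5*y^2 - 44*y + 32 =-54*x^2 + x*(123 - 39*y) + 5*y^2 - 8*y - 13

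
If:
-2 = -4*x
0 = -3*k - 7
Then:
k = -7/3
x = 1/2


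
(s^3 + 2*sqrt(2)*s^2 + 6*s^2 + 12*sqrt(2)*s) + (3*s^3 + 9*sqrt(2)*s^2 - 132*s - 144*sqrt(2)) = 4*s^3 + 6*s^2 + 11*sqrt(2)*s^2 - 132*s + 12*sqrt(2)*s - 144*sqrt(2)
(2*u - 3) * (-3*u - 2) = -6*u^2 + 5*u + 6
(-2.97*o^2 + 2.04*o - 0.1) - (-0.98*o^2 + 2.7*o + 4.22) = -1.99*o^2 - 0.66*o - 4.32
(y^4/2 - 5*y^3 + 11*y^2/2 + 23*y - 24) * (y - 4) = y^5/2 - 7*y^4 + 51*y^3/2 + y^2 - 116*y + 96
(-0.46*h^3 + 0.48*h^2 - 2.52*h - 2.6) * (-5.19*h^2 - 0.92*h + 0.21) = 2.3874*h^5 - 2.068*h^4 + 12.5406*h^3 + 15.9132*h^2 + 1.8628*h - 0.546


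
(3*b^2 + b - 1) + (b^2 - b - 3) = 4*b^2 - 4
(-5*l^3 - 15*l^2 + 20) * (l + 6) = -5*l^4 - 45*l^3 - 90*l^2 + 20*l + 120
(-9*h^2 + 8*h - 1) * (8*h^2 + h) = -72*h^4 + 55*h^3 - h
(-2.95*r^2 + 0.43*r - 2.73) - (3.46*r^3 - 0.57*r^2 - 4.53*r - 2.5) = -3.46*r^3 - 2.38*r^2 + 4.96*r - 0.23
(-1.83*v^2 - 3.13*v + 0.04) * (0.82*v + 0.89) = -1.5006*v^3 - 4.1953*v^2 - 2.7529*v + 0.0356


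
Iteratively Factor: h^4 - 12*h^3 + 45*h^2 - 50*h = (h - 5)*(h^3 - 7*h^2 + 10*h) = (h - 5)^2*(h^2 - 2*h) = h*(h - 5)^2*(h - 2)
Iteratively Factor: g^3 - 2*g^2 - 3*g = (g + 1)*(g^2 - 3*g) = g*(g + 1)*(g - 3)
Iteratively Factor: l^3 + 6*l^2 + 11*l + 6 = (l + 2)*(l^2 + 4*l + 3) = (l + 2)*(l + 3)*(l + 1)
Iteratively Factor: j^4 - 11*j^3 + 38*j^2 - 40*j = (j - 4)*(j^3 - 7*j^2 + 10*j) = j*(j - 4)*(j^2 - 7*j + 10) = j*(j - 4)*(j - 2)*(j - 5)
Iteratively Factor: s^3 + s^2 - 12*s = (s)*(s^2 + s - 12) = s*(s - 3)*(s + 4)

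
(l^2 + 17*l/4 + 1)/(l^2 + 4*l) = (l + 1/4)/l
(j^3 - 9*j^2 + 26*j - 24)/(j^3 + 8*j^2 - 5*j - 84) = (j^2 - 6*j + 8)/(j^2 + 11*j + 28)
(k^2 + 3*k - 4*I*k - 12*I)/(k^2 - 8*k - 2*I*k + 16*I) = (k^2 + k*(3 - 4*I) - 12*I)/(k^2 - 2*k*(4 + I) + 16*I)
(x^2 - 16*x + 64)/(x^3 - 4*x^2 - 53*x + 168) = (x - 8)/(x^2 + 4*x - 21)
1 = 1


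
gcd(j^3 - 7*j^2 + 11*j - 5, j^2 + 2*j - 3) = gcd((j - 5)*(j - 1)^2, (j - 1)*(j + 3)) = j - 1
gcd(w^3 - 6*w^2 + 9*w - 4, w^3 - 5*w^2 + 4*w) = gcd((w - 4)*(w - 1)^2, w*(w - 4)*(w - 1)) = w^2 - 5*w + 4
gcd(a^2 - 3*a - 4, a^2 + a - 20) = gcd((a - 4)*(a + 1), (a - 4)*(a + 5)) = a - 4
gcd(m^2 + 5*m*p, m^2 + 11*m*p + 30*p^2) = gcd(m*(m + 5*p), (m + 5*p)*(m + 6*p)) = m + 5*p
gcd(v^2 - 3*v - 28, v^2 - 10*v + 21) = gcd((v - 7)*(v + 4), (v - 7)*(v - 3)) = v - 7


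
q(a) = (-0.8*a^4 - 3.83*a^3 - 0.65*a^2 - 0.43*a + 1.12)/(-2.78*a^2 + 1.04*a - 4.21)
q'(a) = (5.56*a - 1.04)*(-0.8*a^4 - 3.83*a^3 - 0.65*a^2 - 0.43*a + 1.12)/(-2.78*a^2 + 1.04*a - 4.21)^2 + (-3.2*a^3 - 11.49*a^2 - 1.3*a - 0.43)/(-2.78*a^2 + 1.04*a - 4.21)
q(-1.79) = -0.91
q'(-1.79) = 0.44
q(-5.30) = 0.86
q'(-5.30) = -1.52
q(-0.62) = -0.33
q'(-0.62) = 0.31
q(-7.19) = 4.79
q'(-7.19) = -2.63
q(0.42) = -0.12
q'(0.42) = 0.80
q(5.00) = 14.54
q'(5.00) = 4.45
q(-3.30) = -1.01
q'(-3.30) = -0.35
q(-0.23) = -0.27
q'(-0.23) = 0.02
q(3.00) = 6.67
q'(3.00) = 3.44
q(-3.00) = -1.09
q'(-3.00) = -0.18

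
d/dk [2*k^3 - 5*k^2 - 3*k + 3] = 6*k^2 - 10*k - 3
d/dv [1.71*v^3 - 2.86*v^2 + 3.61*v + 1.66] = 5.13*v^2 - 5.72*v + 3.61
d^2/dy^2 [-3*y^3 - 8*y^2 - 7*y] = -18*y - 16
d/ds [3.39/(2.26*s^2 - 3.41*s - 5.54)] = (11.5599 - 15.3228*s)/(-2.26*s^2 + 3.41*s + 5.54)^2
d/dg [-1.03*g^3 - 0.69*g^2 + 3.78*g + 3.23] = -3.09*g^2 - 1.38*g + 3.78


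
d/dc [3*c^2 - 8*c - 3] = 6*c - 8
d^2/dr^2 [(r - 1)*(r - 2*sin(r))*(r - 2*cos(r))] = 2*sqrt(2)*r^2*sin(r + pi/4) + 6*r*sin(r) - 8*r*sin(2*r) - 10*r*cos(r) + 6*r - 8*sin(r) + 8*sqrt(2)*sin(2*r + pi/4) - 2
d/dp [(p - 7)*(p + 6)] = 2*p - 1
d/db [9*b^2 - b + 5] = 18*b - 1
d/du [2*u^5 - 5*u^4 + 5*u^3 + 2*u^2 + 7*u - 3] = 10*u^4 - 20*u^3 + 15*u^2 + 4*u + 7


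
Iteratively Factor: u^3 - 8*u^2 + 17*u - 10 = (u - 1)*(u^2 - 7*u + 10) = (u - 5)*(u - 1)*(u - 2)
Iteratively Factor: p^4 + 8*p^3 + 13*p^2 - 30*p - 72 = (p - 2)*(p^3 + 10*p^2 + 33*p + 36) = (p - 2)*(p + 3)*(p^2 + 7*p + 12) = (p - 2)*(p + 3)*(p + 4)*(p + 3)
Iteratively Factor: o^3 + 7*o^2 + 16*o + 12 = (o + 2)*(o^2 + 5*o + 6) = (o + 2)*(o + 3)*(o + 2)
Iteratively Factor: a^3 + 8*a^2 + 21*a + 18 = (a + 2)*(a^2 + 6*a + 9) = (a + 2)*(a + 3)*(a + 3)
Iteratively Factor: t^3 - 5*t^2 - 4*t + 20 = (t - 5)*(t^2 - 4) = (t - 5)*(t - 2)*(t + 2)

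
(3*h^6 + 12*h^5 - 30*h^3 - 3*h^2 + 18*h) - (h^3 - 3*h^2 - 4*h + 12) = 3*h^6 + 12*h^5 - 31*h^3 + 22*h - 12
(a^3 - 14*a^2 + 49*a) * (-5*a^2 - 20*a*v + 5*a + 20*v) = -5*a^5 - 20*a^4*v + 75*a^4 + 300*a^3*v - 315*a^3 - 1260*a^2*v + 245*a^2 + 980*a*v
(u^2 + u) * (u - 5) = u^3 - 4*u^2 - 5*u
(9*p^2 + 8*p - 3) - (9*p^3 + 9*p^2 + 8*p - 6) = 3 - 9*p^3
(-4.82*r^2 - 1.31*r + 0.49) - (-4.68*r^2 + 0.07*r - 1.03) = -0.140000000000001*r^2 - 1.38*r + 1.52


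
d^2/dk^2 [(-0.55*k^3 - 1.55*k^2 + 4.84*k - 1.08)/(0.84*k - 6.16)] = (-0.77616*k^3 + 17.07552*k^2 - 125.22048*k - 69.067264)/(0.592704*k^3 - 13.039488*k^2 + 95.622912*k - 233.744896)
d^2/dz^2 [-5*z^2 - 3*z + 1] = -10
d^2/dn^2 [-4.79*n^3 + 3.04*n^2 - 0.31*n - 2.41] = 6.08 - 28.74*n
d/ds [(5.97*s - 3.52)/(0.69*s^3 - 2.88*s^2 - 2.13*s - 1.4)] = (-8.2386*s^3 + 24.48*s^2 - 20.2752*s - 15.8556)/(0.4761*s^6 - 3.9744*s^5 + 5.355*s^4 + 10.3368*s^3 + 12.6009*s^2 + 5.964*s + 1.96)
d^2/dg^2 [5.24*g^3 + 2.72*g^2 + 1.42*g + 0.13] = 31.44*g + 5.44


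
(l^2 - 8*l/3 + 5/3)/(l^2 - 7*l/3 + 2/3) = (3*l^2 - 8*l + 5)/(3*l^2 - 7*l + 2)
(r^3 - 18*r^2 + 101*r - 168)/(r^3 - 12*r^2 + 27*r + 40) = (r^2 - 10*r + 21)/(r^2 - 4*r - 5)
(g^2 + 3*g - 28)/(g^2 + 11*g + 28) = (g - 4)/(g + 4)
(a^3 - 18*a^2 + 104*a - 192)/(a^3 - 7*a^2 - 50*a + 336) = (a - 4)/(a + 7)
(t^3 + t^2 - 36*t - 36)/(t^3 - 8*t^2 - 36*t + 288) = (t + 1)/(t - 8)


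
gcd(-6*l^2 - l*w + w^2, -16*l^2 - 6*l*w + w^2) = 2*l + w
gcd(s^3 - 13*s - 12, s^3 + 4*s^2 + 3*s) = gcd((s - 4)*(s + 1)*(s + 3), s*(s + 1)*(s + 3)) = s^2 + 4*s + 3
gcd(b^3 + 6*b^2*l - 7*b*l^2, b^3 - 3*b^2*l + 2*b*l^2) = b^2 - b*l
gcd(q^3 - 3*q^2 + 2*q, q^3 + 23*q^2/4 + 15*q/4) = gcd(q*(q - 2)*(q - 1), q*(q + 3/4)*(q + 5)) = q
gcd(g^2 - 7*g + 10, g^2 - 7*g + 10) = g^2 - 7*g + 10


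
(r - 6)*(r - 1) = r^2 - 7*r + 6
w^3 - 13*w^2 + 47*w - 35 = (w - 7)*(w - 5)*(w - 1)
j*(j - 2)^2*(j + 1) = j^4 - 3*j^3 + 4*j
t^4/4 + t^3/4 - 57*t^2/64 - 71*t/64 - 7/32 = (t/4 + 1/4)*(t - 2)*(t + 1/4)*(t + 7/4)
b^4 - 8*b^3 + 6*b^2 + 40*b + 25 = (b - 5)^2*(b + 1)^2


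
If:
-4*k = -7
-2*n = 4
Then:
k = 7/4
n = -2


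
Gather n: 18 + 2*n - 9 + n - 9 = 3*n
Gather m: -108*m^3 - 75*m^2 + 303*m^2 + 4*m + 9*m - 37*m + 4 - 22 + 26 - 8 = -108*m^3 + 228*m^2 - 24*m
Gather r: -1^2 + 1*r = r - 1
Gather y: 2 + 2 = 4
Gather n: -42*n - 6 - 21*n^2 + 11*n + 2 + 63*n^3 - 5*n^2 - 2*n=63*n^3 - 26*n^2 - 33*n - 4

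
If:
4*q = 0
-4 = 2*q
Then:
No Solution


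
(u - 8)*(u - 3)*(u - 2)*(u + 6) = u^4 - 7*u^3 - 32*u^2 + 228*u - 288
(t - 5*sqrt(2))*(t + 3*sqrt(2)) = t^2 - 2*sqrt(2)*t - 30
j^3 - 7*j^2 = j^2*(j - 7)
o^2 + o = o*(o + 1)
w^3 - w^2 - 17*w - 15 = (w - 5)*(w + 1)*(w + 3)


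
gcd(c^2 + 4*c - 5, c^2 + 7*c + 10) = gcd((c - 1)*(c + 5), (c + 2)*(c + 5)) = c + 5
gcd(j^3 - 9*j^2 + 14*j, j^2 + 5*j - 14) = j - 2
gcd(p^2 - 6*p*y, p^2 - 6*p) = p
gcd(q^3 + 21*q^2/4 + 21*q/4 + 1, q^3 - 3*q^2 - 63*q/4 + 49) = q + 4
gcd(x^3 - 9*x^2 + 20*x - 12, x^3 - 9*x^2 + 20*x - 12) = x^3 - 9*x^2 + 20*x - 12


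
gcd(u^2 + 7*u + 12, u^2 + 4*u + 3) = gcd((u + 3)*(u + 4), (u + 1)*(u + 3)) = u + 3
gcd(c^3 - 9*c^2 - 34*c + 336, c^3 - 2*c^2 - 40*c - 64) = c - 8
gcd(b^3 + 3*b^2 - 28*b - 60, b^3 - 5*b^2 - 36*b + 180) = b^2 + b - 30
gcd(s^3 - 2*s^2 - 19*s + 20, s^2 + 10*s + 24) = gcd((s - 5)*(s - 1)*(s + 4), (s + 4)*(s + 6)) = s + 4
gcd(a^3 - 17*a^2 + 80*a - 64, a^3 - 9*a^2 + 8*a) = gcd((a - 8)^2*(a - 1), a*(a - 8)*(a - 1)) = a^2 - 9*a + 8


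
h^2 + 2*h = h*(h + 2)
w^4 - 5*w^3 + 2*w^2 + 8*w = w*(w - 4)*(w - 2)*(w + 1)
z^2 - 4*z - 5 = (z - 5)*(z + 1)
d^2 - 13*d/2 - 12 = (d - 8)*(d + 3/2)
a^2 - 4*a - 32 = (a - 8)*(a + 4)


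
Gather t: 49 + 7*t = 7*t + 49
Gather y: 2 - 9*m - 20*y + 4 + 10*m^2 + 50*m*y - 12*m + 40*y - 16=10*m^2 - 21*m + y*(50*m + 20) - 10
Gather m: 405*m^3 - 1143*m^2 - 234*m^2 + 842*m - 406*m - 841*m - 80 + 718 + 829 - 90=405*m^3 - 1377*m^2 - 405*m + 1377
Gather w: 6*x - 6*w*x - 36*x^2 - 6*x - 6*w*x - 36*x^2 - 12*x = -12*w*x - 72*x^2 - 12*x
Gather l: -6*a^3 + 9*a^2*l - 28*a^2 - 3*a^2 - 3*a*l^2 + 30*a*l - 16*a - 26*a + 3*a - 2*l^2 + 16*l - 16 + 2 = -6*a^3 - 31*a^2 - 39*a + l^2*(-3*a - 2) + l*(9*a^2 + 30*a + 16) - 14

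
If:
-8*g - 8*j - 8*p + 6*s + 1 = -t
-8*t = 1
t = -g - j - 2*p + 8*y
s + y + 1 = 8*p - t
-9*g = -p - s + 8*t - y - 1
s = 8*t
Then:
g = 391/4032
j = -2861/4032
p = -113/4032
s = -1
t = -1/8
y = -25/252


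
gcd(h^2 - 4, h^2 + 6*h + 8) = h + 2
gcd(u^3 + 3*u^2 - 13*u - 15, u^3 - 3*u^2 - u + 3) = u^2 - 2*u - 3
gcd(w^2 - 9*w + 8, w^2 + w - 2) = w - 1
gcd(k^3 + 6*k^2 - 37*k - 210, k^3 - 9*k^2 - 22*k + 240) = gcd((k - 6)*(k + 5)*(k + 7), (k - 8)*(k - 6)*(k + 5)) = k^2 - k - 30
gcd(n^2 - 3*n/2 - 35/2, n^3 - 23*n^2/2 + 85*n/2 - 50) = n - 5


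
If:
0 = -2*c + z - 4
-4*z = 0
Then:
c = -2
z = 0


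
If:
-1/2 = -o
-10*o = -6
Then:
No Solution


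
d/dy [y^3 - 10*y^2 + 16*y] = 3*y^2 - 20*y + 16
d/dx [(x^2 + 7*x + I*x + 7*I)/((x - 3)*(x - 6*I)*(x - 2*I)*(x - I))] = (-2*x^5 + x^4*(-18 + 6*I) + x^3*(24 + 104*I) + x^2*(38 - 94*I) + x*(378 + 208*I) + 120 - 672*I)/(x^8 + x^7*(-6 - 18*I) + x^6*(-112 + 108*I) + x^5*(726 + 222*I) + x^4*(-473 - 2304*I) + x^3*(-3696 + 2976*I) + x^2*(5400 + 2880*I) + x*(864 - 4320*I) - 1296)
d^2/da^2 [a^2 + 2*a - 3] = 2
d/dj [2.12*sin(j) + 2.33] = 2.12*cos(j)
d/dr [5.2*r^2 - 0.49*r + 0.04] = 10.4*r - 0.49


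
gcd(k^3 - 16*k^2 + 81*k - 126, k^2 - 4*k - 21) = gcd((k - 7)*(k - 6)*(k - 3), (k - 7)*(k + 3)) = k - 7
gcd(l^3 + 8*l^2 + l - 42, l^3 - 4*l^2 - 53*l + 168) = l + 7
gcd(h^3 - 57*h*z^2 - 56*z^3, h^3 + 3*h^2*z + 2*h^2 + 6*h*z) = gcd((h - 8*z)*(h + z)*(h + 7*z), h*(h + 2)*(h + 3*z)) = 1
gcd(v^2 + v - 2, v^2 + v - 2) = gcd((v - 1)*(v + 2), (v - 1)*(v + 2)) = v^2 + v - 2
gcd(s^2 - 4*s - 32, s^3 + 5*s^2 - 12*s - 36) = 1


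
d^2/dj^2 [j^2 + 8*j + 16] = 2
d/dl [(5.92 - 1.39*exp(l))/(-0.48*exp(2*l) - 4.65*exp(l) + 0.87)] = (-0.6672*exp(2*l) + 5.6832*exp(l) + 26.3187)*exp(l)/(0.2304*exp(4*l) + 4.464*exp(3*l) + 20.7873*exp(2*l) - 8.091*exp(l) + 0.7569)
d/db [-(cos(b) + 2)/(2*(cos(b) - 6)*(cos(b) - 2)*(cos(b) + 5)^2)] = (-3*cos(b)^3 + 3*cos(b)^2 + 16*cos(b) + 92)*sin(b)/(2*(cos(b) - 6)^2*(cos(b) - 2)^2*(cos(b) + 5)^3)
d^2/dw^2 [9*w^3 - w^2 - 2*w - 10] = 54*w - 2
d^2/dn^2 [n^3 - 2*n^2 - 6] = 6*n - 4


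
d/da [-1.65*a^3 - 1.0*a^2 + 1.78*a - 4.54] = -4.95*a^2 - 2.0*a + 1.78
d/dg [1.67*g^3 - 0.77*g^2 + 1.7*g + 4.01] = 5.01*g^2 - 1.54*g + 1.7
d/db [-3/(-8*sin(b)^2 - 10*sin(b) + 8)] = -3*(8*sin(b) + 5)*cos(b)/(2*(5*sin(b) - 4*cos(b)^2)^2)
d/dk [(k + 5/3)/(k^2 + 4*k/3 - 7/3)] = (-9*k^2 - 30*k - 41)/(9*k^4 + 24*k^3 - 26*k^2 - 56*k + 49)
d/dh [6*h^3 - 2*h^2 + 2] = 2*h*(9*h - 2)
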